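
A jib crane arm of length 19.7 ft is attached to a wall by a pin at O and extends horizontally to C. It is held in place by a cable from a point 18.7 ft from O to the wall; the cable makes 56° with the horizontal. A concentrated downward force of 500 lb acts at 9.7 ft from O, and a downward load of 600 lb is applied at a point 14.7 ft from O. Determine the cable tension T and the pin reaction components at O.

T = 881.8 lb, O_x = 493.1 lb, O_y = 369.0 lb

ΣM about O: T·sin56°·18.7 − 500·9.7 − 600·14.7 = 0 → T = 13670/(18.7·0.829038) = 881.764 ≈ 881.8 lb.
ΣF_x = 0: O_x − T·cos56° = 0 → O_x = 881.764 × 0.559193 = 493.1 lb.
ΣF_y = 0: O_y + T·sin56° − 500 − 600 = 0 → O_y = 1100 − 881.764 × 0.829038 = 369.0 lb.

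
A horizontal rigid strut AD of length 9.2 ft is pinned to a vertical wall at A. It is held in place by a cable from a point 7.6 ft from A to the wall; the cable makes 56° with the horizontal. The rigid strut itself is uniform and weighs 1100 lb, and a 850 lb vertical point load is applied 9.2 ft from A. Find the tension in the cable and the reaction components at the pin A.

ΣM about A: T·sin56°·7.6 − 1100·4.6 − 850·9.2 = 0 → T = 12880/(7.6·0.829038) = 2044.22 ≈ 2044 lb.
ΣF_x = 0: A_x − T·cos56° = 0 → A_x = 2044.22 × 0.559193 = 1143 lb.
ΣF_y = 0: A_y + T·sin56° − 1100 − 850 = 0 → A_y = 1950 − 2044.22 × 0.829038 = 255.3 lb.

T = 2044 lb, A_x = 1143 lb, A_y = 255.3 lb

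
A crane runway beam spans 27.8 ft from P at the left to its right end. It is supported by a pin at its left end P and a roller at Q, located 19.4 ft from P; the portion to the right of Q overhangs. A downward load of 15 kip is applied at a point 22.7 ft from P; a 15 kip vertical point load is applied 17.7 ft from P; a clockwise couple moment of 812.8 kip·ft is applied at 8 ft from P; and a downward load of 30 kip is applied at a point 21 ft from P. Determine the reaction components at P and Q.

ΣM about P: Q_y·19.4 − 15·22.7 − 15·17.7 − 812.8 − 30·21 = 0 → Q_y = 2048.8/19.4 = 105.608 ≈ 105.6 kip.
ΣF_y = 0: P_y + 105.608 − 15 − 15 − 30 = 0 → P_y = -45.61 kip.
ΣF_x = 0: no horizontal applied forces, so P_x = 0.

P_x = 0, P_y = -45.61 kip, Q_y = 105.6 kip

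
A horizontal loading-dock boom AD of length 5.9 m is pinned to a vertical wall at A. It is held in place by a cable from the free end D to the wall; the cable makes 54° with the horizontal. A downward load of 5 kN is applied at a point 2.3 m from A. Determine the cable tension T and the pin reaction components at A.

ΣM about A: T·sin54°·5.9 − 5·2.3 = 0 → T = 11.5/(5.9·0.809017) = 2.40929 ≈ 2.409 kN.
ΣF_x = 0: A_x − T·cos54° = 0 → A_x = 2.40929 × 0.587785 = 1.416 kN.
ΣF_y = 0: A_y + T·sin54° − 5 = 0 → A_y = 5 − 2.40929 × 0.809017 = 3.051 kN.

T = 2.409 kN, A_x = 1.416 kN, A_y = 3.051 kN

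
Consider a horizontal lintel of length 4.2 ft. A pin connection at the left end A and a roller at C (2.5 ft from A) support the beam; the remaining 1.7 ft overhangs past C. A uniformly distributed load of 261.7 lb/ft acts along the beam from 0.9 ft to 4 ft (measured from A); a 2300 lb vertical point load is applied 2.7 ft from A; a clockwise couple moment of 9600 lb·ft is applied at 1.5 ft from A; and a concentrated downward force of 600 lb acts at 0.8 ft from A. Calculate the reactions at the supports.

A_x = 0, A_y = -3600 lb, C_y = 7311 lb

Resultant of the distributed load: 261.7 × 3.1 = 811.27 lb at 2.45 ft from A.
Moments about A: C_y·2.5 − (261.7·3.1)·2.45 − 2300·2.7 − 9600 − 600·0.8 = 0 → C_y = 18277.6115/2.5 = 7311.04 ≈ 7311 lb.
ΣF_y = 0: A_y + 7311.04 − 261.7·3.1 − 2300 − 600 = 0 → A_y = -3600 lb.
ΣF_x = 0: no horizontal applied forces, so A_x = 0.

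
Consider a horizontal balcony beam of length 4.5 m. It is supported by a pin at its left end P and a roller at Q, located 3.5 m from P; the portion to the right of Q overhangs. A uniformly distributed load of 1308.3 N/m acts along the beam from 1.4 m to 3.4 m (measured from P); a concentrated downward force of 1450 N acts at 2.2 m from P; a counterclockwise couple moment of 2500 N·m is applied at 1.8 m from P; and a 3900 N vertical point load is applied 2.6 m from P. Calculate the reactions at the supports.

P_x = 0, P_y = 3078 N, Q_y = 4889 N

Resultant of the distributed load: 1308.3 × 2 = 2616.6 N at 2.4 m from P.
Taking moments about P: Q_y·3.5 − (1308.3·2)·2.4 − 1450·2.2 + 2500 − 3900·2.6 = 0 → Q_y = 17109.84/3.5 = 4888.53 ≈ 4889 N.
ΣF_y = 0: P_y + 4888.53 − 1308.3·2 − 1450 − 3900 = 0 → P_y = 3078 N.
ΣF_x = 0: no horizontal applied forces, so P_x = 0.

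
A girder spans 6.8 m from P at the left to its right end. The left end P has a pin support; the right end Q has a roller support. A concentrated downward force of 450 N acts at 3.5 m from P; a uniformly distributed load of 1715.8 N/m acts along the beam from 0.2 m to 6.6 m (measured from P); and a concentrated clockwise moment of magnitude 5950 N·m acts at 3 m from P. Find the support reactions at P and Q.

P_x = 0, P_y = 4834 N, Q_y = 6597 N

Resultant of the distributed load: 1715.8 × 6.4 = 10981.12 N at 3.4 m from P.
Taking moments about P: Q_y·6.8 − 450·3.5 − (1715.8·6.4)·3.4 − 5950 = 0 → Q_y = 44860.808/6.8 = 6597.18 ≈ 6597 N.
ΣF_y = 0: P_y + 6597.18 − 450 − 1715.8·6.4 = 0 → P_y = 4834 N.
ΣF_x = 0: no horizontal applied forces, so P_x = 0.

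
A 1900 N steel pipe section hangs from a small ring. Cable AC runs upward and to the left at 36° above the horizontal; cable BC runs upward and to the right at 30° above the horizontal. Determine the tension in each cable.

T_AC = 1801 N, T_BC = 1683 N

ΣF_x = 0: −T_AC·cos36° + T_BC·cos30° = 0 → T_BC = 0.934172·T_AC.
ΣF_y = 0: T_AC·sin36° + T_BC·sin30° = 1900.
Substitute: T_AC·(0.587785 + 0.934172·0.5) = 1900 → T_AC = 1801.17 ≈ 1801 N.
Then T_BC = 0.934172 × 1801.17 = 1683 N.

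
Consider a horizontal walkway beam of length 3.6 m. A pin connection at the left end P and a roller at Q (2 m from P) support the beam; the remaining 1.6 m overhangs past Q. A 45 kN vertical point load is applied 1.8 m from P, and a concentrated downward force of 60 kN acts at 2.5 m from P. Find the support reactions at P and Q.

Moments about P: Q_y·2 − 45·1.8 − 60·2.5 = 0 → Q_y = 231/2 = 115.5 kN.
ΣF_y = 0: P_y + 115.5 − 45 − 60 = 0 → P_y = -10.50 kN.
ΣF_x = 0: no horizontal applied forces, so P_x = 0.

P_x = 0, P_y = -10.50 kN, Q_y = 115.5 kN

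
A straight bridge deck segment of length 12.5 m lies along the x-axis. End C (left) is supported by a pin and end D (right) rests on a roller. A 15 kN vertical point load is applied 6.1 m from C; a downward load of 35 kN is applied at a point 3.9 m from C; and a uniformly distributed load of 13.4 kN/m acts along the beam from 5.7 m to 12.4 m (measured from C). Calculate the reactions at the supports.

C_x = 0, C_y = 56.54 kN, D_y = 83.24 kN

Resultant of the distributed load: 13.4 × 6.7 = 89.78 kN at 9.05 m from C.
Moments about C: D_y·12.5 − 15·6.1 − 35·3.9 − (13.4·6.7)·9.05 = 0 → D_y = 1040.509/12.5 = 83.2407 ≈ 83.24 kN.
ΣF_y = 0: C_y + 83.2407 − 15 − 35 − 13.4·6.7 = 0 → C_y = 56.54 kN.
ΣF_x = 0: no horizontal applied forces, so C_x = 0.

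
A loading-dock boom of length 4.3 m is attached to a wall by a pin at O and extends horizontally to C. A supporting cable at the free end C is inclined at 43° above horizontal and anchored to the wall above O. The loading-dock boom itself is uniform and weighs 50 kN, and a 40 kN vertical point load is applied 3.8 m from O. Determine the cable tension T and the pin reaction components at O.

ΣM about O: T·sin43°·4.3 − 50·2.15 − 40·3.8 = 0 → T = 259.5/(4.3·0.681998) = 88.4883 ≈ 88.49 kN.
ΣF_x = 0: O_x − T·cos43° = 0 → O_x = 88.4883 × 0.731354 = 64.72 kN.
ΣF_y = 0: O_y + T·sin43° − 50 − 40 = 0 → O_y = 90 − 88.4883 × 0.681998 = 29.65 kN.

T = 88.49 kN, O_x = 64.72 kN, O_y = 29.65 kN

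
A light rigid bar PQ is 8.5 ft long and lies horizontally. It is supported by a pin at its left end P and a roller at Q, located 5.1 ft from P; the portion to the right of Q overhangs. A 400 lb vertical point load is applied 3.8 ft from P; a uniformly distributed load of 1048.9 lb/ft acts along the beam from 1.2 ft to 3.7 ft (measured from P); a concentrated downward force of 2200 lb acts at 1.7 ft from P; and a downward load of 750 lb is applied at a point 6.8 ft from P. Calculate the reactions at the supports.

Resultant of the distributed load: 1048.9 × 2.5 = 2622.25 lb at 2.45 ft from P.
Moments about P: Q_y·5.1 − 400·3.8 − (1048.9·2.5)·2.45 − 2200·1.7 − 750·6.8 = 0 → Q_y = 16784.5125/5.1 = 3291.08 ≈ 3291 lb.
ΣF_y = 0: P_y + 3291.08 − 400 − 1048.9·2.5 − 2200 − 750 = 0 → P_y = 2681 lb.
ΣF_x = 0: no horizontal applied forces, so P_x = 0.

P_x = 0, P_y = 2681 lb, Q_y = 3291 lb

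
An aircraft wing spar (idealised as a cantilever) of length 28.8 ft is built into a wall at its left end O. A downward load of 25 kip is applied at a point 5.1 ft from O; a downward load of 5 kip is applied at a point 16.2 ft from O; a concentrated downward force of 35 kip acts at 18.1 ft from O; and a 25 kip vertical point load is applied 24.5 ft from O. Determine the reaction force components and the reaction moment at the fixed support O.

ΣF_x = 0: O_x = 0.
ΣF_y = 0: O_y − 25 − 5 − 35 − 25 = 0 → O_y = 90.00 kip.
ΣM about O: M_O − 25·5.1 − 5·16.2 − 35·18.1 − 25·24.5 = 0 → M_O = 1454 kip·ft.

O_x = 0, O_y = 90.00 kip, M_O = 1454 kip·ft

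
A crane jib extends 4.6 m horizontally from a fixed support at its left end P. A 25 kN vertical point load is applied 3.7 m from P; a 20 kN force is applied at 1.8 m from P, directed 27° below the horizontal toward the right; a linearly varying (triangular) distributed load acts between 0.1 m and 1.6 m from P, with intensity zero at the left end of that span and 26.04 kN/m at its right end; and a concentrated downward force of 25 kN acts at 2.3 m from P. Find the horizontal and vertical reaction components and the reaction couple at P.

P_x = -17.82 kN, P_y = 78.61 kN, M_P = 187.8 kN·m

Resultant of the triangular load: ½ × 26.04 × 1.5 = 19.53 kN, acting at 1.1 m from P (one-third of the span from the peak).
ΣF_x = 0: P_x + 20·cos27° = 0 → P_x = -17.82 kN.
ΣF_y = 0: P_y − 25 − 20·sin27° − ½·26.04·1.5 − 25 = 0 → P_y = 78.61 kN.
ΣM about P: M_P − 25·3.7 − 20·sin27°·1.8 − (½·26.04·1.5)·1.1 − 25·2.3 = 0 → M_P = 187.8 kN·m.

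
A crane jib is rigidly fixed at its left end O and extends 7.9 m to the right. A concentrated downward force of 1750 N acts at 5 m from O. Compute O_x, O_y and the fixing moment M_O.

O_x = 0, O_y = 1750 N, M_O = 8750 N·m

ΣF_x = 0: O_x = 0.
ΣF_y = 0: O_y − 1750 = 0 → O_y = 1750 N.
ΣM about O: M_O − 1750·5 = 0 → M_O = 8750 N·m.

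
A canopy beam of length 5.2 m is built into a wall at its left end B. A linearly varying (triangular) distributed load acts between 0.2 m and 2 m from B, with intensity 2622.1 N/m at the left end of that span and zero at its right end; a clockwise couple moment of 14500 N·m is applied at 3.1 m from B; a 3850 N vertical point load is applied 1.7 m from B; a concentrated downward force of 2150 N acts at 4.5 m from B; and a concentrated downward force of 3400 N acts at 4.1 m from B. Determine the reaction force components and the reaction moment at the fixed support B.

Resultant of the triangular load: ½ × 2622.1 × 1.8 = 2359.89 N, acting at 0.8 m from B (one-third of the span from the peak).
ΣF_x = 0: B_x = 0.
ΣF_y = 0: B_y − ½·2622.1·1.8 − 3850 − 2150 − 3400 = 0 → B_y = 11760 N.
ΣM about B: M_B − (½·2622.1·1.8)·0.8 − 14500 − 3850·1.7 − 2150·4.5 − 3400·4.1 = 0 → M_B = 46550 N·m.

B_x = 0, B_y = 11760 N, M_B = 46550 N·m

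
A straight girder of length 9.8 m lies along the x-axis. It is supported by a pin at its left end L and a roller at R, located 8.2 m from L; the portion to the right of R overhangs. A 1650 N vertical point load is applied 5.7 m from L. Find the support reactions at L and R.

L_x = 0, L_y = 503.0 N, R_y = 1147 N

ΣM about L: R_y·8.2 − 1650·5.7 = 0 → R_y = 9405/8.2 = 1146.95 ≈ 1147 N.
ΣF_y = 0: L_y + 1146.95 − 1650 = 0 → L_y = 503.0 N.
ΣF_x = 0: no horizontal applied forces, so L_x = 0.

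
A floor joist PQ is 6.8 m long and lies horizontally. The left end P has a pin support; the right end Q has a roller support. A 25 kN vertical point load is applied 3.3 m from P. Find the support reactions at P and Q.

P_x = 0, P_y = 12.87 kN, Q_y = 12.13 kN

Moments about P: Q_y·6.8 − 25·3.3 = 0 → Q_y = 82.5/6.8 = 12.1324 ≈ 12.13 kN.
ΣF_y = 0: P_y + 12.1324 − 25 = 0 → P_y = 12.87 kN.
ΣF_x = 0: no horizontal applied forces, so P_x = 0.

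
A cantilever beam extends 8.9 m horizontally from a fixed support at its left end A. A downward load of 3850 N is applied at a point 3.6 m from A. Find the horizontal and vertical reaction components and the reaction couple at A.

ΣF_x = 0: A_x = 0.
ΣF_y = 0: A_y − 3850 = 0 → A_y = 3850 N.
ΣM about A: M_A − 3850·3.6 = 0 → M_A = 13860 N·m.

A_x = 0, A_y = 3850 N, M_A = 13860 N·m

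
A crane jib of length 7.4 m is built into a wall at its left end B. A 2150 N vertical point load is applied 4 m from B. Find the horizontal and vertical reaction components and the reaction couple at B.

B_x = 0, B_y = 2150 N, M_B = 8600 N·m

ΣF_x = 0: B_x = 0.
ΣF_y = 0: B_y − 2150 = 0 → B_y = 2150 N.
ΣM about B: M_B − 2150·4 = 0 → M_B = 8600 N·m.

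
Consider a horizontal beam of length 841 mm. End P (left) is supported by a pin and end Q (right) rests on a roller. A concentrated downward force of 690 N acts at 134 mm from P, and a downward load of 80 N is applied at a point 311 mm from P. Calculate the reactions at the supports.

P_x = 0, P_y = 630.5 N, Q_y = 139.5 N

ΣM about P: Q_y·841 − 690·134 − 80·311 = 0 → Q_y = 117340/841 = 139.524 ≈ 139.5 N.
ΣF_y = 0: P_y + 139.524 − 690 − 80 = 0 → P_y = 630.5 N.
ΣF_x = 0: no horizontal applied forces, so P_x = 0.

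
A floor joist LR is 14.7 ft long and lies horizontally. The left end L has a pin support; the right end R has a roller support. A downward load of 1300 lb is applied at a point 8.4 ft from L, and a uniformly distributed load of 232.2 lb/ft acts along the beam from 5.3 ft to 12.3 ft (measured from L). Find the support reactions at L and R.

Resultant of the distributed load: 232.2 × 7 = 1625.4 lb at 8.8 ft from L.
ΣM about L: R_y·14.7 − 1300·8.4 − (232.2·7)·8.8 = 0 → R_y = 25223.52/14.7 = 1715.89 ≈ 1716 lb.
ΣF_y = 0: L_y + 1715.89 − 1300 − 232.2·7 = 0 → L_y = 1210 lb.
ΣF_x = 0: no horizontal applied forces, so L_x = 0.

L_x = 0, L_y = 1210 lb, R_y = 1716 lb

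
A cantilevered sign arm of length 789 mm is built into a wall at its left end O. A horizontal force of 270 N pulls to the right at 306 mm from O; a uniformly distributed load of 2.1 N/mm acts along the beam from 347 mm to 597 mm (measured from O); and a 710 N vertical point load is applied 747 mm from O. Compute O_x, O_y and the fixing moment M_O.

Resultant of the distributed load: 2.1 × 250 = 525 N at 472 mm from O.
ΣF_x = 0: O_x + 270 = 0 → O_x = -270.0 N.
ΣF_y = 0: O_y − 2.1·250 − 710 = 0 → O_y = 1235 N.
ΣM about O: M_O − (2.1·250)·472 − 710·747 = 0 → M_O = 778200 N·mm.

O_x = -270.0 N, O_y = 1235 N, M_O = 778200 N·mm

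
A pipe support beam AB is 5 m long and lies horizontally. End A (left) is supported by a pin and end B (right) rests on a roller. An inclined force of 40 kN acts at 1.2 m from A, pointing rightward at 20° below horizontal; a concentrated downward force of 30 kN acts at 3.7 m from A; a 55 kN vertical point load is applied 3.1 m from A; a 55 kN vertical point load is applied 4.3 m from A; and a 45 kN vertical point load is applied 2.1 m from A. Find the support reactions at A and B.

A_x = -37.59 kN, A_y = 72.90 kN, B_y = 125.8 kN

Moments about A: B_y·5 − 40·sin20°·1.2 − 30·3.7 − 55·3.1 − 55·4.3 − 45·2.1 = 0 → B_y = 628.917/5 = 125.783 ≈ 125.8 kN.
ΣF_y = 0: A_y + 125.783 − 40·sin20° − 30 − 55 − 55 − 45 = 0 → A_y = 72.90 kN.
ΣF_x = 0: A_x + 40·cos20° = 0 → A_x = -37.59 kN.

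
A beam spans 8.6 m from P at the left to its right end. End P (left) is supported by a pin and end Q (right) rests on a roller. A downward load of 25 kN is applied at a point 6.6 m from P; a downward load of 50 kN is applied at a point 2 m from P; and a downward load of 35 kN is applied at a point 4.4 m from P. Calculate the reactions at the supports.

ΣM about P: Q_y·8.6 − 25·6.6 − 50·2 − 35·4.4 = 0 → Q_y = 419/8.6 = 48.7209 ≈ 48.72 kN.
ΣF_y = 0: P_y + 48.7209 − 25 − 50 − 35 = 0 → P_y = 61.28 kN.
ΣF_x = 0: no horizontal applied forces, so P_x = 0.

P_x = 0, P_y = 61.28 kN, Q_y = 48.72 kN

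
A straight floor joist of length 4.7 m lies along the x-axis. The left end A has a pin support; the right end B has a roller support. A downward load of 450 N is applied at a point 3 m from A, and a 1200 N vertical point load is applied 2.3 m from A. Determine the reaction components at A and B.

A_x = 0, A_y = 775.5 N, B_y = 874.5 N

Moments about A: B_y·4.7 − 450·3 − 1200·2.3 = 0 → B_y = 4110/4.7 = 874.468 ≈ 874.5 N.
ΣF_y = 0: A_y + 874.468 − 450 − 1200 = 0 → A_y = 775.5 N.
ΣF_x = 0: no horizontal applied forces, so A_x = 0.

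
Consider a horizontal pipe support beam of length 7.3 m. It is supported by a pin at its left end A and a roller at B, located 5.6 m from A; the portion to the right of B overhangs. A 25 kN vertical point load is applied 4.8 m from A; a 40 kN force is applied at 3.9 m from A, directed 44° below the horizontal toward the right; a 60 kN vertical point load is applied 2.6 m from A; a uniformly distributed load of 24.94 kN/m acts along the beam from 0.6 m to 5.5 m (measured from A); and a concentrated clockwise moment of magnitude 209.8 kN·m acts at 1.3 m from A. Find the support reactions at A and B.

Resultant of the distributed load: 24.94 × 4.9 = 122.206 kN at 3.05 m from A.
ΣM about A: B_y·5.6 − 25·4.8 − 40·sin44°·3.9 − 60·2.6 − (24.94·4.9)·3.05 − 209.8 = 0 → B_y = 966.895/5.6 = 172.66 ≈ 172.7 kN.
ΣF_y = 0: A_y + 172.66 − 25 − 40·sin44° − 60 − 24.94·4.9 = 0 → A_y = 62.33 kN.
ΣF_x = 0: A_x + 40·cos44° = 0 → A_x = -28.77 kN.

A_x = -28.77 kN, A_y = 62.33 kN, B_y = 172.7 kN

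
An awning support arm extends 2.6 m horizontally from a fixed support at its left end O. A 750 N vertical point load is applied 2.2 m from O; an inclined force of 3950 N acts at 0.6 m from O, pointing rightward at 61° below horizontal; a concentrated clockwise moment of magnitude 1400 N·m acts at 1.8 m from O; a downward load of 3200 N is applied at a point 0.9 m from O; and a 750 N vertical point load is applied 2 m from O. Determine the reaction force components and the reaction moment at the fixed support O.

ΣF_x = 0: O_x + 3950·cos61° = 0 → O_x = -1915 N.
ΣF_y = 0: O_y − 750 − 3950·sin61° − 3200 − 750 = 0 → O_y = 8155 N.
ΣM about O: M_O − 750·2.2 − 3950·sin61°·0.6 − 1400 − 3200·0.9 − 750·2 = 0 → M_O = 9503 N·m.

O_x = -1915 N, O_y = 8155 N, M_O = 9503 N·m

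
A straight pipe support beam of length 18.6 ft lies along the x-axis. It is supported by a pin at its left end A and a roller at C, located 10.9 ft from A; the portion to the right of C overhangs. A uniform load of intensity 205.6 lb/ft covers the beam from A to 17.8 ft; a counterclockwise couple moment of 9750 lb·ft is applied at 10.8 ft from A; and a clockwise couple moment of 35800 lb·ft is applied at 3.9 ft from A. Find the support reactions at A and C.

Resultant of the distributed load: 205.6 × 17.8 = 3659.68 lb at 8.9 ft from A.
Taking moments about A: C_y·10.9 − (205.6·17.8)·8.9 + 9750 − 35800 = 0 → C_y = 58621.152/10.9 = 5378.09 ≈ 5378 lb.
ΣF_y = 0: A_y + 5378.09 − 205.6·17.8 = 0 → A_y = -1718 lb.
ΣF_x = 0: no horizontal applied forces, so A_x = 0.

A_x = 0, A_y = -1718 lb, C_y = 5378 lb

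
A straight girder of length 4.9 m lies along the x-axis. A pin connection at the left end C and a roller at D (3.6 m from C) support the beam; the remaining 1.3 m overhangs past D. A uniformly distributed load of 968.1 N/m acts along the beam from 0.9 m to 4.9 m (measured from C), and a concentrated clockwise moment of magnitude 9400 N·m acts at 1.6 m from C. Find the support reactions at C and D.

Resultant of the distributed load: 968.1 × 4 = 3872.4 N at 2.9 m from C.
Moments about C: D_y·3.6 − (968.1·4)·2.9 − 9400 = 0 → D_y = 20629.96/3.6 = 5730.54 ≈ 5731 N.
ΣF_y = 0: C_y + 5730.54 − 968.1·4 = 0 → C_y = -1858 N.
ΣF_x = 0: no horizontal applied forces, so C_x = 0.

C_x = 0, C_y = -1858 N, D_y = 5731 N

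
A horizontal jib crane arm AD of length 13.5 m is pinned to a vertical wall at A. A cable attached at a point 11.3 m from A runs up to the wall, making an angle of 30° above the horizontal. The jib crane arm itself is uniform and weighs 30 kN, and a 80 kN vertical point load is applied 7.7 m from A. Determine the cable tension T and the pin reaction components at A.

ΣM about A: T·sin30°·11.3 − 30·6.75 − 80·7.7 = 0 → T = 818.5/(11.3·0.5) = 144.867 ≈ 144.9 kN.
ΣF_x = 0: A_x − T·cos30° = 0 → A_x = 144.867 × 0.866025 = 125.5 kN.
ΣF_y = 0: A_y + T·sin30° − 30 − 80 = 0 → A_y = 110 − 144.867 × 0.5 = 37.57 kN.

T = 144.9 kN, A_x = 125.5 kN, A_y = 37.57 kN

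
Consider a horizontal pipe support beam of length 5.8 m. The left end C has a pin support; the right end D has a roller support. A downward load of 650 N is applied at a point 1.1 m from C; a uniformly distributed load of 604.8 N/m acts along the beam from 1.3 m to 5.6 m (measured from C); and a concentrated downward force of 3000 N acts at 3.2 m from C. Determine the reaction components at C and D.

Resultant of the distributed load: 604.8 × 4.3 = 2600.64 N at 3.45 m from C.
ΣM about C: D_y·5.8 − 650·1.1 − (604.8·4.3)·3.45 − 3000·3.2 = 0 → D_y = 19287.208/5.8 = 3325.38 ≈ 3325 N.
ΣF_y = 0: C_y + 3325.38 − 650 − 604.8·4.3 − 3000 = 0 → C_y = 2925 N.
ΣF_x = 0: no horizontal applied forces, so C_x = 0.

C_x = 0, C_y = 2925 N, D_y = 3325 N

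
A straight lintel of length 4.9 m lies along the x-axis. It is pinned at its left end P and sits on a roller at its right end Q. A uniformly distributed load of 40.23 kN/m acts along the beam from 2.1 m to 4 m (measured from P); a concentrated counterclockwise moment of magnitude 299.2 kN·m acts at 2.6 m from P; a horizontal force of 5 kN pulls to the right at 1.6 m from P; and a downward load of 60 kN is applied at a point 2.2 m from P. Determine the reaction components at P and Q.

P_x = -5.000 kN, P_y = 123.0 kN, Q_y = 13.46 kN

Resultant of the distributed load: 40.23 × 1.9 = 76.437 kN at 3.05 m from P.
ΣM about P: Q_y·4.9 − (40.23·1.9)·3.05 + 299.2 − 60·2.2 = 0 → Q_y = 65.93285/4.9 = 13.4557 ≈ 13.46 kN.
ΣF_y = 0: P_y + 13.4557 − 40.23·1.9 − 60 = 0 → P_y = 123.0 kN.
ΣF_x = 0: P_x + 5 = 0 → P_x = -5.000 kN.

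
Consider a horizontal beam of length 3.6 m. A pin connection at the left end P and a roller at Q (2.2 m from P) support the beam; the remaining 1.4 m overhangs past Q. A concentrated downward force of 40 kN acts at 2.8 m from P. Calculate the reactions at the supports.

P_x = 0, P_y = -10.91 kN, Q_y = 50.91 kN

ΣM about P: Q_y·2.2 − 40·2.8 = 0 → Q_y = 112/2.2 = 50.9091 ≈ 50.91 kN.
ΣF_y = 0: P_y + 50.9091 − 40 = 0 → P_y = -10.91 kN.
ΣF_x = 0: no horizontal applied forces, so P_x = 0.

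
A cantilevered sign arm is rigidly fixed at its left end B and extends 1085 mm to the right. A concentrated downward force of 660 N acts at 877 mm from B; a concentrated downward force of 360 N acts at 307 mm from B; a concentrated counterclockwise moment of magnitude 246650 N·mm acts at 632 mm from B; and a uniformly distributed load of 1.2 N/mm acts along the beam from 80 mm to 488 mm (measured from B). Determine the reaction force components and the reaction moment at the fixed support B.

B_x = 0, B_y = 1510 N, M_B = 581700 N·mm

Resultant of the distributed load: 1.2 × 408 = 489.6 N at 284 mm from B.
ΣF_x = 0: B_x = 0.
ΣF_y = 0: B_y − 660 − 360 − 1.2·408 = 0 → B_y = 1510 N.
ΣM about B: M_B − 660·877 − 360·307 + 246650 − (1.2·408)·284 = 0 → M_B = 581700 N·mm.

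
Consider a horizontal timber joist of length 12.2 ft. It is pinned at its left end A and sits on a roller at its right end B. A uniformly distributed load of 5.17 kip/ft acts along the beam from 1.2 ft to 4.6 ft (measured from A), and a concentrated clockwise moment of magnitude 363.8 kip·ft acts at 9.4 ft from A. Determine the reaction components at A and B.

A_x = 0, A_y = -16.42 kip, B_y = 34.00 kip

Resultant of the distributed load: 5.17 × 3.4 = 17.578 kip at 2.9 ft from A.
Taking moments about A: B_y·12.2 − (5.17·3.4)·2.9 − 363.8 = 0 → B_y = 414.7762/12.2 = 33.998 ≈ 34.00 kip.
ΣF_y = 0: A_y + 33.998 − 5.17·3.4 = 0 → A_y = -16.42 kip.
ΣF_x = 0: no horizontal applied forces, so A_x = 0.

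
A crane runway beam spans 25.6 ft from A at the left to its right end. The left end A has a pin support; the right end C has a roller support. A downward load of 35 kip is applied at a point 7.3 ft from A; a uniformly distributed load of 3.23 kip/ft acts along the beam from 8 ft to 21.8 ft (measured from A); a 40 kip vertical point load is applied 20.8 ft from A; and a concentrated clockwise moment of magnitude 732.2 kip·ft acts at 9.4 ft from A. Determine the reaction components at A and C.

A_x = 0, A_y = 22.55 kip, C_y = 97.03 kip

Resultant of the distributed load: 3.23 × 13.8 = 44.574 kip at 14.9 ft from A.
ΣM about A: C_y·25.6 − 35·7.3 − (3.23·13.8)·14.9 − 40·20.8 − 732.2 = 0 → C_y = 2483.8526/25.6 = 97.0255 ≈ 97.03 kip.
ΣF_y = 0: A_y + 97.0255 − 35 − 3.23·13.8 − 40 = 0 → A_y = 22.55 kip.
ΣF_x = 0: no horizontal applied forces, so A_x = 0.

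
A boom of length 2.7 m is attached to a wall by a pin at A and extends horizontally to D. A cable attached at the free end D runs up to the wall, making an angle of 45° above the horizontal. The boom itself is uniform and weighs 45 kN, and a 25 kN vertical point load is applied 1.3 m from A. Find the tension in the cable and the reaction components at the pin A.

T = 48.84 kN, A_x = 34.54 kN, A_y = 35.46 kN

ΣM about A: T·sin45°·2.7 − 45·1.35 − 25·1.3 = 0 → T = 93.25/(2.7·0.707107) = 48.8427 ≈ 48.84 kN.
ΣF_x = 0: A_x − T·cos45° = 0 → A_x = 48.8427 × 0.707107 = 34.54 kN.
ΣF_y = 0: A_y + T·sin45° − 45 − 25 = 0 → A_y = 70 − 48.8427 × 0.707107 = 35.46 kN.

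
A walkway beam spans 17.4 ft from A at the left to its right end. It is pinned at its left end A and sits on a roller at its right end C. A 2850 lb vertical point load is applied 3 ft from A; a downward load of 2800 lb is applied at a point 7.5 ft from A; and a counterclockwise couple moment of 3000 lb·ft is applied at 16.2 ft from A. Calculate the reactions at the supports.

Moments about A: C_y·17.4 − 2850·3 − 2800·7.5 + 3000 = 0 → C_y = 26550/17.4 = 1525.86 ≈ 1526 lb.
ΣF_y = 0: A_y + 1525.86 − 2850 − 2800 = 0 → A_y = 4124 lb.
ΣF_x = 0: no horizontal applied forces, so A_x = 0.

A_x = 0, A_y = 4124 lb, C_y = 1526 lb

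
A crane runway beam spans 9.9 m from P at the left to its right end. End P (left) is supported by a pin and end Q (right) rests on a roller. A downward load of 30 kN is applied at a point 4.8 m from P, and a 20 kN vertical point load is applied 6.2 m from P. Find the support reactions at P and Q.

P_x = 0, P_y = 22.93 kN, Q_y = 27.07 kN

ΣM about P: Q_y·9.9 − 30·4.8 − 20·6.2 = 0 → Q_y = 268/9.9 = 27.0707 ≈ 27.07 kN.
ΣF_y = 0: P_y + 27.0707 − 30 − 20 = 0 → P_y = 22.93 kN.
ΣF_x = 0: no horizontal applied forces, so P_x = 0.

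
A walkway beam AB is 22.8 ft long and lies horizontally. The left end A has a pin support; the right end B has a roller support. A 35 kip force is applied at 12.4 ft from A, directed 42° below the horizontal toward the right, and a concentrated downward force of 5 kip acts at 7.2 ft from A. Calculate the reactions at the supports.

Taking moments about A: B_y·22.8 − 35·sin42°·12.4 − 5·7.2 = 0 → B_y = 326.403/22.8 = 14.3159 ≈ 14.32 kip.
ΣF_y = 0: A_y + 14.3159 − 35·sin42° − 5 = 0 → A_y = 14.10 kip.
ΣF_x = 0: A_x + 35·cos42° = 0 → A_x = -26.01 kip.

A_x = -26.01 kip, A_y = 14.10 kip, B_y = 14.32 kip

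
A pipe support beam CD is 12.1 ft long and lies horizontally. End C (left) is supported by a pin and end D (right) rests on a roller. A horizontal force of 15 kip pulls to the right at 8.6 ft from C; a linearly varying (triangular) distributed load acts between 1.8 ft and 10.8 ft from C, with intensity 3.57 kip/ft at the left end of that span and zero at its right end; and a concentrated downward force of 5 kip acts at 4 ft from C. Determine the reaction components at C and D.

Resultant of the triangular load: ½ × 3.57 × 9 = 16.065 kip, acting at 4.8 ft from C (one-third of the span from the peak).
ΣM about C: D_y·12.1 − (½·3.57·9)·4.8 − 5·4 = 0 → D_y = 97.112/12.1 = 8.02579 ≈ 8.026 kip.
ΣF_y = 0: C_y + 8.02579 − ½·3.57·9 − 5 = 0 → C_y = 13.04 kip.
ΣF_x = 0: C_x + 15 = 0 → C_x = -15.00 kip.

C_x = -15.00 kip, C_y = 13.04 kip, D_y = 8.026 kip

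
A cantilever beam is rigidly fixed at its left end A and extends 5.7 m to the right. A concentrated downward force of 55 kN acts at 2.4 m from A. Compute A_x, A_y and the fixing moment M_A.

ΣF_x = 0: A_x = 0.
ΣF_y = 0: A_y − 55 = 0 → A_y = 55.00 kN.
ΣM about A: M_A − 55·2.4 = 0 → M_A = 132.0 kN·m.

A_x = 0, A_y = 55.00 kN, M_A = 132.0 kN·m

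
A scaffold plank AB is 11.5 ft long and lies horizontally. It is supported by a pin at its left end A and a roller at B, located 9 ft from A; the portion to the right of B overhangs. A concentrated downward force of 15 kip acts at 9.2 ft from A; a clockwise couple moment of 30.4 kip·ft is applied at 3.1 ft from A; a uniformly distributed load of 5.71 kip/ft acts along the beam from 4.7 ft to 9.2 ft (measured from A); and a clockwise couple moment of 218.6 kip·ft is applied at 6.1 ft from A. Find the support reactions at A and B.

A_x = 0, A_y = -22.15 kip, B_y = 62.84 kip

Resultant of the distributed load: 5.71 × 4.5 = 25.695 kip at 6.95 ft from A.
Taking moments about A: B_y·9 − 15·9.2 − 30.4 − (5.71·4.5)·6.95 − 218.6 = 0 → B_y = 565.58025/9 = 62.8422 ≈ 62.84 kip.
ΣF_y = 0: A_y + 62.8422 − 15 − 5.71·4.5 = 0 → A_y = -22.15 kip.
ΣF_x = 0: no horizontal applied forces, so A_x = 0.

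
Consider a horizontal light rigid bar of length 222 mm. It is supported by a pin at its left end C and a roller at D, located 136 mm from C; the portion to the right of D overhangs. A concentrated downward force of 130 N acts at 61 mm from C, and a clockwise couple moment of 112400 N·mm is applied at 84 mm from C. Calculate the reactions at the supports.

ΣM about C: D_y·136 − 130·61 − 112400 = 0 → D_y = 120330/136 = 884.779 ≈ 884.8 N.
ΣF_y = 0: C_y + 884.779 − 130 = 0 → C_y = -754.8 N.
ΣF_x = 0: no horizontal applied forces, so C_x = 0.

C_x = 0, C_y = -754.8 N, D_y = 884.8 N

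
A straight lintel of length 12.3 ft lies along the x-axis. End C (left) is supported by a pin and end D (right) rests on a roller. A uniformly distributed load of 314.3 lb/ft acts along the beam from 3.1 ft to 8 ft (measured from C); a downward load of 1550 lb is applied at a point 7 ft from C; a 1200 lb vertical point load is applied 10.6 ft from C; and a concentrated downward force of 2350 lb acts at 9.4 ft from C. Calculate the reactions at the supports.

Resultant of the distributed load: 314.3 × 4.9 = 1540.07 lb at 5.55 ft from C.
Moments about C: D_y·12.3 − (314.3·4.9)·5.55 − 1550·7 − 1200·10.6 − 2350·9.4 = 0 → D_y = 54207.3885/12.3 = 4407.1 ≈ 4407 lb.
ΣF_y = 0: C_y + 4407.1 − 314.3·4.9 − 1550 − 1200 − 2350 = 0 → C_y = 2233 lb.
ΣF_x = 0: no horizontal applied forces, so C_x = 0.

C_x = 0, C_y = 2233 lb, D_y = 4407 lb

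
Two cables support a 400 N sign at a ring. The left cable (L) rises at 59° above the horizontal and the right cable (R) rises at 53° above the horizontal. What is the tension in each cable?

T_L = 259.6 N, T_R = 222.2 N

ΣF_x = 0: −T_L·cos59° + T_R·cos53° = 0 → T_R = 0.855808·T_L.
ΣF_y = 0: T_L·sin59° + T_R·sin53° = 400.
Substitute: T_L·(0.857167 + 0.855808·0.798636) = 400 → T_L = 259.631 ≈ 259.6 N.
Then T_R = 0.855808 × 259.631 = 222.2 N.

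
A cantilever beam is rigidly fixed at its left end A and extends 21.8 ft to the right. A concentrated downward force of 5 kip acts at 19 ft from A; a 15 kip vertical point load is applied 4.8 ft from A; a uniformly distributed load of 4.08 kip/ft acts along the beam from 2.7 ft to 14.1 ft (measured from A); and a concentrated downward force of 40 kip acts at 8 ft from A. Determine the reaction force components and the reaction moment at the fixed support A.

A_x = 0, A_y = 106.5 kip, M_A = 877.7 kip·ft

Resultant of the distributed load: 4.08 × 11.4 = 46.512 kip at 8.4 ft from A.
ΣF_x = 0: A_x = 0.
ΣF_y = 0: A_y − 5 − 15 − 4.08·11.4 − 40 = 0 → A_y = 106.5 kip.
ΣM about A: M_A − 5·19 − 15·4.8 − (4.08·11.4)·8.4 − 40·8 = 0 → M_A = 877.7 kip·ft.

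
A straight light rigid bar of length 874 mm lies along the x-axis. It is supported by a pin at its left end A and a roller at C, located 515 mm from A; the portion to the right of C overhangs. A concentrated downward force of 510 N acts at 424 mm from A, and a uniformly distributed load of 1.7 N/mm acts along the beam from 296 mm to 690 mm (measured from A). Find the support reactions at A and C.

A_x = 0, A_y = 118.7 N, C_y = 1061 N

Resultant of the distributed load: 1.7 × 394 = 669.8 N at 493 mm from A.
Taking moments about A: C_y·515 − 510·424 − (1.7·394)·493 = 0 → C_y = 546451.4/515 = 1061.07 ≈ 1061 N.
ΣF_y = 0: A_y + 1061.07 − 510 − 1.7·394 = 0 → A_y = 118.7 N.
ΣF_x = 0: no horizontal applied forces, so A_x = 0.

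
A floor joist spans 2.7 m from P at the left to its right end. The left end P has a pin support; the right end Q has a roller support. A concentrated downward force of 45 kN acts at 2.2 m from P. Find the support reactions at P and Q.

P_x = 0, P_y = 8.333 kN, Q_y = 36.67 kN

ΣM about P: Q_y·2.7 − 45·2.2 = 0 → Q_y = 99/2.7 = 36.6667 ≈ 36.67 kN.
ΣF_y = 0: P_y + 36.6667 − 45 = 0 → P_y = 8.333 kN.
ΣF_x = 0: no horizontal applied forces, so P_x = 0.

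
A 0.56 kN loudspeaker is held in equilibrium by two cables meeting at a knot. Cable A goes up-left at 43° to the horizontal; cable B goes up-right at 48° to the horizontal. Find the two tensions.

ΣF_x = 0: −T_A·cos43° + T_B·cos48° = 0 → T_B = 1.09299·T_A.
ΣF_y = 0: T_A·sin43° + T_B·sin48° = 0.56.
Substitute: T_A·(0.681998 + 1.09299·0.743145) = 0.56 → T_A = 0.37477 ≈ 0.3748 kN.
Then T_B = 1.09299 × 0.37477 = 0.4096 kN.

T_A = 0.3748 kN, T_B = 0.4096 kN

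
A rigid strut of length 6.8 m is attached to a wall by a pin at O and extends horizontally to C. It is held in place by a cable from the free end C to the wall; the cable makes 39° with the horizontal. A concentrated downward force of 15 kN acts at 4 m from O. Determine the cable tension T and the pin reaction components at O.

ΣM about O: T·sin39°·6.8 − 15·4 = 0 → T = 60/(6.8·0.62932) = 14.0207 ≈ 14.02 kN.
ΣF_x = 0: O_x − T·cos39° = 0 → O_x = 14.0207 × 0.777146 = 10.90 kN.
ΣF_y = 0: O_y + T·sin39° − 15 = 0 → O_y = 15 − 14.0207 × 0.62932 = 6.176 kN.

T = 14.02 kN, O_x = 10.90 kN, O_y = 6.176 kN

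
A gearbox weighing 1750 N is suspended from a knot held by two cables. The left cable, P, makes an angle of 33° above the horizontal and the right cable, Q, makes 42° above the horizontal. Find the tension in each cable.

ΣF_x = 0: −T_P·cos33° + T_Q·cos42° = 0 → T_Q = 1.12854·T_P.
ΣF_y = 0: T_P·sin33° + T_Q·sin42° = 1750.
Substitute: T_P·(0.544639 + 1.12854·0.669131) = 1750 → T_P = 1346.38 ≈ 1346 N.
Then T_Q = 1.12854 × 1346.38 = 1519 N.

T_P = 1346 N, T_Q = 1519 N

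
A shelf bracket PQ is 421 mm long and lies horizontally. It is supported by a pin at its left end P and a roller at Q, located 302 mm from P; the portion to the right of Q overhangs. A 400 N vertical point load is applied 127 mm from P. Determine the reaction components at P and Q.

P_x = 0, P_y = 231.8 N, Q_y = 168.2 N

Taking moments about P: Q_y·302 − 400·127 = 0 → Q_y = 50800/302 = 168.212 ≈ 168.2 N.
ΣF_y = 0: P_y + 168.212 − 400 = 0 → P_y = 231.8 N.
ΣF_x = 0: no horizontal applied forces, so P_x = 0.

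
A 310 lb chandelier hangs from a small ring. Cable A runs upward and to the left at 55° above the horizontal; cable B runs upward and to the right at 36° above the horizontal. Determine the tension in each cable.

T_A = 250.8 lb, T_B = 177.8 lb

ΣF_x = 0: −T_A·cos55° + T_B·cos36° = 0 → T_B = 0.708979·T_A.
ΣF_y = 0: T_A·sin55° + T_B·sin36° = 310.
Substitute: T_A·(0.819152 + 0.708979·0.587785) = 310 → T_A = 250.834 ≈ 250.8 lb.
Then T_B = 0.708979 × 250.834 = 177.8 lb.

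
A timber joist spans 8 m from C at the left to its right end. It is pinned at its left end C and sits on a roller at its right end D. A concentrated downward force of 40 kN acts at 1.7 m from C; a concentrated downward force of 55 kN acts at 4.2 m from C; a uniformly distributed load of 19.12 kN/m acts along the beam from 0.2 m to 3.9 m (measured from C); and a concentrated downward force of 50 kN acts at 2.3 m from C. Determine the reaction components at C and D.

C_x = 0, C_y = 145.9 kN, D_y = 69.88 kN

Resultant of the distributed load: 19.12 × 3.7 = 70.744 kN at 2.05 m from C.
Moments about C: D_y·8 − 40·1.7 − 55·4.2 − (19.12·3.7)·2.05 − 50·2.3 = 0 → D_y = 559.0252/8 = 69.8782 ≈ 69.88 kN.
ΣF_y = 0: C_y + 69.8782 − 40 − 55 − 19.12·3.7 − 50 = 0 → C_y = 145.9 kN.
ΣF_x = 0: no horizontal applied forces, so C_x = 0.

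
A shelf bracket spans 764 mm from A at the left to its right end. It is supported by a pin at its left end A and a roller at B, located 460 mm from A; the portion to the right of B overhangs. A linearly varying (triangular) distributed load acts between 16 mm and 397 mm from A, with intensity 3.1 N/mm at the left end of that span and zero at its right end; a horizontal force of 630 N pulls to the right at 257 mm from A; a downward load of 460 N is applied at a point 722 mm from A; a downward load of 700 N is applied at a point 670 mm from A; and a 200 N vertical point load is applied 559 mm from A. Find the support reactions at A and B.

Resultant of the triangular load: ½ × 3.1 × 381 = 590.55 N, acting at 143 mm from A (one-third of the span from the peak).
ΣM about A: B_y·460 − (½·3.1·381)·143 − 460·722 − 700·670 − 200·559 = 0 → B_y = 997368.65/460 = 2168.19 ≈ 2168 N.
ΣF_y = 0: A_y + 2168.19 − ½·3.1·381 − 460 − 700 − 200 = 0 → A_y = -217.6 N.
ΣF_x = 0: A_x + 630 = 0 → A_x = -630.0 N.

A_x = -630.0 N, A_y = -217.6 N, B_y = 2168 N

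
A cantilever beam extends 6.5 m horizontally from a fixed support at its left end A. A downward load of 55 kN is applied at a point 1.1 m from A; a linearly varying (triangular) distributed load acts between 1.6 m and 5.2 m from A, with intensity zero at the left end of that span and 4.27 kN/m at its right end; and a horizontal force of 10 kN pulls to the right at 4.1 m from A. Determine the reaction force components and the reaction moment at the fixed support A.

A_x = -10.00 kN, A_y = 62.69 kN, M_A = 91.24 kN·m

Resultant of the triangular load: ½ × 4.27 × 3.6 = 7.686 kN, acting at 4 m from A (one-third of the span from the peak).
ΣF_x = 0: A_x + 10 = 0 → A_x = -10.00 kN.
ΣF_y = 0: A_y − 55 − ½·4.27·3.6 = 0 → A_y = 62.69 kN.
ΣM about A: M_A − 55·1.1 − (½·4.27·3.6)·4 = 0 → M_A = 91.24 kN·m.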